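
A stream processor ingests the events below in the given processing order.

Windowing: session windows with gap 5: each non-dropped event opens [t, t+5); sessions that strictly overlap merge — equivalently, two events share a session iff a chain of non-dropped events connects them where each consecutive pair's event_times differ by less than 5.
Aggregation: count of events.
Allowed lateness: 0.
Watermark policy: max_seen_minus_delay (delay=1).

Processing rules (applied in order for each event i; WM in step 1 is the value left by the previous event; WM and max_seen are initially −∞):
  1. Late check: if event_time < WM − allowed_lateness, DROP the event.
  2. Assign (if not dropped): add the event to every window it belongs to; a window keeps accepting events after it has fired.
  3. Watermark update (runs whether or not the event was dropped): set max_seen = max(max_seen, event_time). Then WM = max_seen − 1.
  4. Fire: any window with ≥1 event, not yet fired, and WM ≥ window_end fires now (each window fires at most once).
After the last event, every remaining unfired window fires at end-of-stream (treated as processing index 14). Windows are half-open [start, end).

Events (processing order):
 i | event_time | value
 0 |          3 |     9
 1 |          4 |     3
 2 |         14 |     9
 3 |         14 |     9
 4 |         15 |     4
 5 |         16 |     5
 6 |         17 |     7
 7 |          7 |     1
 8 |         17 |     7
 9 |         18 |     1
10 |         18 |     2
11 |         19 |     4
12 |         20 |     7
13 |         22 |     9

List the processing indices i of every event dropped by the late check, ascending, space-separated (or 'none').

7

i=0 t=3 v=9: → [3,8); WM=2
i=1 t=4 v=3: → [3,9); WM=3
i=2 t=14 v=9: → [14,19); WM=13
i=3 t=14 v=9: → [14,19); WM=13
i=4 t=15 v=4: → [14,20); WM=14
i=5 t=16 v=5: → [14,21); WM=15
i=6 t=17 v=7: → [14,22); WM=16
i=7 t=7 v=1: DROP (t<16-0); WM=16
i=8 t=17 v=7: → [14,22); WM=16
i=9 t=18 v=1: → [14,23); WM=17
i=10 t=18 v=2: → [14,23); WM=17
i=11 t=19 v=4: → [14,24); WM=18
i=12 t=20 v=7: → [14,25); WM=19
i=13 t=22 v=9: → [14,27); WM=21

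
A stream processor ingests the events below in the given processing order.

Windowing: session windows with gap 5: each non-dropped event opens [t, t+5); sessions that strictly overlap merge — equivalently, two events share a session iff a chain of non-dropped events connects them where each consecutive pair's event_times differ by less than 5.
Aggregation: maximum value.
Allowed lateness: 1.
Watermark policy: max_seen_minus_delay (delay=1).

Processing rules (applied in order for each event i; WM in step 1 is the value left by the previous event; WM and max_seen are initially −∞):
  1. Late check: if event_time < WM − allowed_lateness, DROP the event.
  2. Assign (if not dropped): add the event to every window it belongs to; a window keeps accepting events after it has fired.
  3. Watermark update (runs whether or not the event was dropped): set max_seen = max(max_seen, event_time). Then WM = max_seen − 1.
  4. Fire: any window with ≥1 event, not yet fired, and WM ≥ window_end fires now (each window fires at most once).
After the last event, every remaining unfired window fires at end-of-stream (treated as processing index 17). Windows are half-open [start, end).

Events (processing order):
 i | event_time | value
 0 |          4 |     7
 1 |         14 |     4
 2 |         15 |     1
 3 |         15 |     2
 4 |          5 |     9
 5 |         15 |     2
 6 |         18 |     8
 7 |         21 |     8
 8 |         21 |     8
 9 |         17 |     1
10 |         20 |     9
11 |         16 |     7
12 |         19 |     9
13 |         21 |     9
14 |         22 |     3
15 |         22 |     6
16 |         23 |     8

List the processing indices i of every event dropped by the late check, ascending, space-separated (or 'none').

i=0 t=4 v=7: → [4,9); WM=3
i=1 t=14 v=4: → [14,19); WM=13
i=2 t=15 v=1: → [14,20); WM=14
i=3 t=15 v=2: → [14,20); WM=14
i=4 t=5 v=9: DROP (t<14-1); WM=14
i=5 t=15 v=2: → [14,20); WM=14
i=6 t=18 v=8: → [14,23); WM=17
i=7 t=21 v=8: → [14,26); WM=20
i=8 t=21 v=8: → [14,26); WM=20
i=9 t=17 v=1: DROP (t<20-1); WM=20
i=10 t=20 v=9: → [14,26); WM=20
i=11 t=16 v=7: DROP (t<20-1); WM=20
i=12 t=19 v=9: → [14,26); WM=20
i=13 t=21 v=9: → [14,26); WM=20
i=14 t=22 v=3: → [14,27); WM=21
i=15 t=22 v=6: → [14,27); WM=21
i=16 t=23 v=8: → [14,28); WM=22

4 9 11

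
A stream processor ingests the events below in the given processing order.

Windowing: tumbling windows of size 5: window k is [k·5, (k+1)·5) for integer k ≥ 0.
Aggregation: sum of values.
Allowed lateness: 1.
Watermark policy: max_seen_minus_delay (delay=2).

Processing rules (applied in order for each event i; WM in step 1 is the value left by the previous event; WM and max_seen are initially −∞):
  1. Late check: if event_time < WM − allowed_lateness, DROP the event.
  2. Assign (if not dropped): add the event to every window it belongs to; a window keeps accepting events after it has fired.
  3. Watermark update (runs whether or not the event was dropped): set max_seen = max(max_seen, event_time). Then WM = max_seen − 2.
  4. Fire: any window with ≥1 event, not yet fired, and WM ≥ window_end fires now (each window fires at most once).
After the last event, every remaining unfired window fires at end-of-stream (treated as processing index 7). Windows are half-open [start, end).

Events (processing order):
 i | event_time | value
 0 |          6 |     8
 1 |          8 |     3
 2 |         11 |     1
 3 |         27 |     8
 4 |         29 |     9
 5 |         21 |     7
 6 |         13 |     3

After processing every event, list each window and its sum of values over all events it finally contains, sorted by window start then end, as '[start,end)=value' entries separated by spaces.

[5,10)=11 [10,15)=1 [25,30)=17

i=0 t=6 v=8: → [5,10); WM=4
i=1 t=8 v=3: → [5,10); WM=6
i=2 t=11 v=1: → [10,15); WM=9
i=3 t=27 v=8: → [25,30); WM=25; [5,10) fires=11 [10,15) fires=1
i=4 t=29 v=9: → [25,30); WM=27
i=5 t=21 v=7: DROP (t<27-1); WM=27
i=6 t=13 v=3: DROP (t<27-1); WM=27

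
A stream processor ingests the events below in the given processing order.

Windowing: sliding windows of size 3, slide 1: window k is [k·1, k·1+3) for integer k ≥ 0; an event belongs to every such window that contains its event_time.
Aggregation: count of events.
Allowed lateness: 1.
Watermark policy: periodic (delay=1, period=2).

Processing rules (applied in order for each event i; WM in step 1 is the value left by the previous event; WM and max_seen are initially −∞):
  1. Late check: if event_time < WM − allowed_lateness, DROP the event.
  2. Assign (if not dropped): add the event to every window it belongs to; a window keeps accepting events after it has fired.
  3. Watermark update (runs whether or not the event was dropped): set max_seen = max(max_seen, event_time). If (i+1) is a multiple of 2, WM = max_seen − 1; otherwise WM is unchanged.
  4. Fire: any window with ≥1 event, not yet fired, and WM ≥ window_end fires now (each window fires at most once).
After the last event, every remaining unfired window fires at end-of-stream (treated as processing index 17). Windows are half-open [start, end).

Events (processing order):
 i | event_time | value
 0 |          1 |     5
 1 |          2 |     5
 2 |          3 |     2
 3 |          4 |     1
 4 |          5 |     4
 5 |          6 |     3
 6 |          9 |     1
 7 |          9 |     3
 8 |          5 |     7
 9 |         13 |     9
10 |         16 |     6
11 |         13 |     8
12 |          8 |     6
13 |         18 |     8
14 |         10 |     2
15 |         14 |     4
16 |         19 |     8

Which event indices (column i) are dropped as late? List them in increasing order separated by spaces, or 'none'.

8 12 14 15

i=0 t=1 v=5: → [1,4),[0,3); WM=−∞
i=1 t=2 v=5: → [2,5),[1,4),[0,3); WM=1
i=2 t=3 v=2: → [3,6),[2,5),[1,4); WM=1
i=3 t=4 v=1: → [4,7),[3,6),[2,5); WM=3; [0,3) fires=2
i=4 t=5 v=4: → [5,8),[4,7),[3,6); WM=3
i=5 t=6 v=3: → [6,9),[5,8),[4,7); WM=5; [1,4) fires=3 [2,5) fires=3
i=6 t=9 v=1: → [9,12),[8,11),[7,10); WM=5
i=7 t=9 v=3: → [9,12),[8,11),[7,10); WM=8; [3,6) fires=3 [4,7) fires=3 [5,8) fires=2
i=8 t=5 v=7: DROP (t<8-1); WM=8
i=9 t=13 v=9: → [13,16),[12,15),[11,14); WM=12; [6,9) fires=1 [7,10) fires=2 [8,11) fires=2 [9,12) fires=2
i=10 t=16 v=6: → [16,19),[15,18),[14,17); WM=12
i=11 t=13 v=8: → [13,16),[12,15),[11,14); WM=15; [11,14) fires=2 [12,15) fires=2
i=12 t=8 v=6: DROP (t<15-1); WM=15
i=13 t=18 v=8: → [18,21),[17,20),[16,19); WM=17; [13,16) fires=2 [14,17) fires=1
i=14 t=10 v=2: DROP (t<17-1); WM=17
i=15 t=14 v=4: DROP (t<17-1); WM=17
i=16 t=19 v=8: → [19,22),[18,21),[17,20); WM=17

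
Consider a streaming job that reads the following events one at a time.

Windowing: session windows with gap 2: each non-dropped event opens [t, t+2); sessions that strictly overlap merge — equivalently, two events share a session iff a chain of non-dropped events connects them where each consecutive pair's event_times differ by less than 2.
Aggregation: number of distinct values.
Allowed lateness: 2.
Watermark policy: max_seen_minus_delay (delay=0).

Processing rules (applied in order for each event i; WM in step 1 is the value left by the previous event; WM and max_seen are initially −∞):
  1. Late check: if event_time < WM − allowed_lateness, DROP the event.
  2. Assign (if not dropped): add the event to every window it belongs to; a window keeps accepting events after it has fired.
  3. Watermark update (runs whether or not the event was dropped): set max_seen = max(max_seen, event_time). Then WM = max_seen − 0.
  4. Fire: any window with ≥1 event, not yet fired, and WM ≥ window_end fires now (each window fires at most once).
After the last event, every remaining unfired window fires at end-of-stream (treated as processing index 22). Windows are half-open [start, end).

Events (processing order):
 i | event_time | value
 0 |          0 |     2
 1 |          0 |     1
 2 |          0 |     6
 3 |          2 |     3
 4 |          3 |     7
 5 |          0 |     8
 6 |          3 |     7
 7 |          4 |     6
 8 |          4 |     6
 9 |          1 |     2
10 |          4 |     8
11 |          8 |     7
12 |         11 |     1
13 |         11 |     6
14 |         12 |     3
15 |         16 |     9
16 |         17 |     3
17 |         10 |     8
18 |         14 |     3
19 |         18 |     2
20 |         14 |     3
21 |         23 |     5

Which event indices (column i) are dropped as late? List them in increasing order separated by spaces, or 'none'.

5 9 17 18 20

i=0 t=0 v=2: → [0,2); WM=0
i=1 t=0 v=1: → [0,2); WM=0
i=2 t=0 v=6: → [0,2); WM=0
i=3 t=2 v=3: → [2,4); WM=2
i=4 t=3 v=7: → [2,5); WM=3
i=5 t=0 v=8: DROP (t<3-2); WM=3
i=6 t=3 v=7: → [2,5); WM=3
i=7 t=4 v=6: → [2,6); WM=4
i=8 t=4 v=6: → [2,6); WM=4
i=9 t=1 v=2: DROP (t<4-2); WM=4
i=10 t=4 v=8: → [2,6); WM=4
i=11 t=8 v=7: → [8,10); WM=8
i=12 t=11 v=1: → [11,13); WM=11
i=13 t=11 v=6: → [11,13); WM=11
i=14 t=12 v=3: → [11,14); WM=12
i=15 t=16 v=9: → [16,18); WM=16
i=16 t=17 v=3: → [16,19); WM=17
i=17 t=10 v=8: DROP (t<17-2); WM=17
i=18 t=14 v=3: DROP (t<17-2); WM=17
i=19 t=18 v=2: → [16,20); WM=18
i=20 t=14 v=3: DROP (t<18-2); WM=18
i=21 t=23 v=5: → [23,25); WM=23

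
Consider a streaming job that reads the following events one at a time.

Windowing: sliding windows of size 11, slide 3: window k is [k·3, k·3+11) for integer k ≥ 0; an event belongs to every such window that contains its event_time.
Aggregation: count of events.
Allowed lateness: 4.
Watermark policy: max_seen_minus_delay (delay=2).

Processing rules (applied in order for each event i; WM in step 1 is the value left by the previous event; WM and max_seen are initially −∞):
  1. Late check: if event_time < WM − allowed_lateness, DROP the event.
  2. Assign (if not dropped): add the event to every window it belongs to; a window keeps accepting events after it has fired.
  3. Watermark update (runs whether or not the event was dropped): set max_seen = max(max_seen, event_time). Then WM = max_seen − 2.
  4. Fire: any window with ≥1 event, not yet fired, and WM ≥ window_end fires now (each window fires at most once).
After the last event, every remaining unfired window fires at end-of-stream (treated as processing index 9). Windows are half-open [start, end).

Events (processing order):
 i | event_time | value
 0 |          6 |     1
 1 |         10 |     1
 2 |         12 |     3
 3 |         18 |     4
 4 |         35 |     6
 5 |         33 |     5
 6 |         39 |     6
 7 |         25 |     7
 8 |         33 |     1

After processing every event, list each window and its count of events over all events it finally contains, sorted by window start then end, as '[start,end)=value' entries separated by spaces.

[0,11)=2 [3,14)=3 [6,17)=3 [9,20)=3 [12,23)=2 [15,26)=1 [18,29)=1 [24,35)=2 [27,38)=3 [30,41)=4 [33,44)=4 [36,47)=1 [39,50)=1

i=0 t=6 v=1: → [6,17),[3,14),[0,11); WM=4
i=1 t=10 v=1: → [9,20),[6,17),[3,14),[0,11); WM=8
i=2 t=12 v=3: → [12,23),[9,20),[6,17),[3,14); WM=10
i=3 t=18 v=4: → [18,29),[15,26),[12,23),[9,20); WM=16; [0,11) fires=2 [3,14) fires=3
i=4 t=35 v=6: → [33,44),[30,41),[27,38); WM=33; [6,17) fires=3 [9,20) fires=3 [12,23) fires=2 [15,26) fires=1 [18,29) fires=1
i=5 t=33 v=5: → [33,44),[30,41),[27,38),[24,35); WM=33
i=6 t=39 v=6: → [39,50),[36,47),[33,44),[30,41); WM=37; [24,35) fires=1
i=7 t=25 v=7: DROP (t<37-4); WM=37
i=8 t=33 v=1: → [33,44),[30,41),[27,38),[24,35); WM=37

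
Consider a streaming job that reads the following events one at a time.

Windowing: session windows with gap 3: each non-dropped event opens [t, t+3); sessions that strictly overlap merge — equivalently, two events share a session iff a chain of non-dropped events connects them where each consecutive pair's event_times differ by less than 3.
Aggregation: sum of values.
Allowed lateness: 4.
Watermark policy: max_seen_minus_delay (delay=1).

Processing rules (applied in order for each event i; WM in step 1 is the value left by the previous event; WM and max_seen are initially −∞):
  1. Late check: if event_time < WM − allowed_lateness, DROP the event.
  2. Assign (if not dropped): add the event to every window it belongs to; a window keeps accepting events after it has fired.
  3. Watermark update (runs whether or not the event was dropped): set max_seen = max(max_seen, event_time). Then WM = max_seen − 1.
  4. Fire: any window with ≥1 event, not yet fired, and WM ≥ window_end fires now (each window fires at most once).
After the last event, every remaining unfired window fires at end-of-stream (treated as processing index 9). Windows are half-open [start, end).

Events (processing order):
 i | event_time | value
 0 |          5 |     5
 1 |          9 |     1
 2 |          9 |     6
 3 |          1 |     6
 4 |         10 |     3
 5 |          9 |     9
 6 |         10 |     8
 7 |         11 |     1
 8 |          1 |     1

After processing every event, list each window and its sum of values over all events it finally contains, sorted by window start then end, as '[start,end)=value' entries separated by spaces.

[5,8)=5 [9,14)=28

i=0 t=5 v=5: → [5,8); WM=4
i=1 t=9 v=1: → [9,12); WM=8
i=2 t=9 v=6: → [9,12); WM=8
i=3 t=1 v=6: DROP (t<8-4); WM=8
i=4 t=10 v=3: → [9,13); WM=9
i=5 t=9 v=9: → [9,13); WM=9
i=6 t=10 v=8: → [9,13); WM=9
i=7 t=11 v=1: → [9,14); WM=10
i=8 t=1 v=1: DROP (t<10-4); WM=10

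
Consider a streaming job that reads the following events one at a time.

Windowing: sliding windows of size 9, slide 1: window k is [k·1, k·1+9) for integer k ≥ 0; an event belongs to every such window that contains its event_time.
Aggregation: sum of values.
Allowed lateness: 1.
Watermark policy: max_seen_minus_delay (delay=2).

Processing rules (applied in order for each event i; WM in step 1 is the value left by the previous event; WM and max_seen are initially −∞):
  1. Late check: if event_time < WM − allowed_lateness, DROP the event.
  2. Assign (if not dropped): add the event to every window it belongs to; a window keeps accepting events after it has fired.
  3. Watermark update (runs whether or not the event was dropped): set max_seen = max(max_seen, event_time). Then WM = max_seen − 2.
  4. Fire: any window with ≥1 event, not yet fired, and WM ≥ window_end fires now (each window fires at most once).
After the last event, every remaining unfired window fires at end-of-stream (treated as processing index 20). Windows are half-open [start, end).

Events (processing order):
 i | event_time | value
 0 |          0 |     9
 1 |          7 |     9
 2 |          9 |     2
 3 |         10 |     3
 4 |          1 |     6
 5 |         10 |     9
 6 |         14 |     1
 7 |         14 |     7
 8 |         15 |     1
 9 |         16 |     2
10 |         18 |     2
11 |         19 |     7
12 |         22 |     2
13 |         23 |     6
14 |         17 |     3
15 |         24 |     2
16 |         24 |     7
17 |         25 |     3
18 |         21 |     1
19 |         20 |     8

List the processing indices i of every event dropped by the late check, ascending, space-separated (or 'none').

i=0 t=0 v=9: → [0,9); WM=-2
i=1 t=7 v=9: → [7,16),[6,15),[5,14),[4,13),[3,12),[2,11),[1,10),[0,9); WM=5
i=2 t=9 v=2: → [9,18),[8,17),[7,16),[6,15),[5,14),[4,13),[3,12),[2,11),[1,10); WM=7
i=3 t=10 v=3: → [10,19),[9,18),[8,17),[7,16),[6,15),[5,14),[4,13),[3,12),[2,11); WM=8
i=4 t=1 v=6: DROP (t<8-1); WM=8
i=5 t=10 v=9: → [10,19),[9,18),[8,17),[7,16),[6,15),[5,14),[4,13),[3,12),[2,11); WM=8
i=6 t=14 v=1: → [14,23),[13,22),[12,21),[11,20),[10,19),[9,18),[8,17),[7,16),[6,15); WM=12; [0,9) fires=18 [1,10) fires=11 [2,11) fires=23 [3,12) fires=23
i=7 t=14 v=7: → [14,23),[13,22),[12,21),[11,20),[10,19),[9,18),[8,17),[7,16),[6,15); WM=12
i=8 t=15 v=1: → [15,24),[14,23),[13,22),[12,21),[11,20),[10,19),[9,18),[8,17),[7,16); WM=13; [4,13) fires=23
i=9 t=16 v=2: → [16,25),[15,24),[14,23),[13,22),[12,21),[11,20),[10,19),[9,18),[8,17); WM=14; [5,14) fires=23
i=10 t=18 v=2: → [18,27),[17,26),[16,25),[15,24),[14,23),[13,22),[12,21),[11,20),[10,19); WM=16; [6,15) fires=31 [7,16) fires=32
i=11 t=19 v=7: → [19,28),[18,27),[17,26),[16,25),[15,24),[14,23),[13,22),[12,21),[11,20); WM=17; [8,17) fires=25
i=12 t=22 v=2: → [22,31),[21,30),[20,29),[19,28),[18,27),[17,26),[16,25),[15,24),[14,23); WM=20; [9,18) fires=25 [10,19) fires=25 [11,20) fires=20
i=13 t=23 v=6: → [23,32),[22,31),[21,30),[20,29),[19,28),[18,27),[17,26),[16,25),[15,24); WM=21; [12,21) fires=20
i=14 t=17 v=3: DROP (t<21-1); WM=21
i=15 t=24 v=2: → [24,33),[23,32),[22,31),[21,30),[20,29),[19,28),[18,27),[17,26),[16,25); WM=22; [13,22) fires=20
i=16 t=24 v=7: → [24,33),[23,32),[22,31),[21,30),[20,29),[19,28),[18,27),[17,26),[16,25); WM=22
i=17 t=25 v=3: → [25,34),[24,33),[23,32),[22,31),[21,30),[20,29),[19,28),[18,27),[17,26); WM=23; [14,23) fires=22
i=18 t=21 v=1: DROP (t<23-1); WM=23
i=19 t=20 v=8: DROP (t<23-1); WM=23

4 14 18 19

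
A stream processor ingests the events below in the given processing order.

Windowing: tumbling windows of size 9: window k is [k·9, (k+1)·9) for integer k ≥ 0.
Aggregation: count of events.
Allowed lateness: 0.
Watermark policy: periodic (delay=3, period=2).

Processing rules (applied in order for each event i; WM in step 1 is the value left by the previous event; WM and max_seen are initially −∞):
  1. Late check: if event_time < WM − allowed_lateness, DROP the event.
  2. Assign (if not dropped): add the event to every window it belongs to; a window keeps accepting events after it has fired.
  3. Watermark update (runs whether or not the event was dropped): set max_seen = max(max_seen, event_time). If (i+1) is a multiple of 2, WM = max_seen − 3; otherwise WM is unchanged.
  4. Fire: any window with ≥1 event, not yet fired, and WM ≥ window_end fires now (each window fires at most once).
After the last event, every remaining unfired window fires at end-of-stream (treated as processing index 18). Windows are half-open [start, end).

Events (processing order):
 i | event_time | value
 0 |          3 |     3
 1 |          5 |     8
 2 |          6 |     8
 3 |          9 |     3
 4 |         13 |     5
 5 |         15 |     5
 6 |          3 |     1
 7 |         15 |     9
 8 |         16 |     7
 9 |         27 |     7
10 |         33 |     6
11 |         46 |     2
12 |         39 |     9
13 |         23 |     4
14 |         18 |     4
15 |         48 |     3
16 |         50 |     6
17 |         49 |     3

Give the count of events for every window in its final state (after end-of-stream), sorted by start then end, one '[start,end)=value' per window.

i=0 t=3 v=3: → [0,9); WM=−∞
i=1 t=5 v=8: → [0,9); WM=2
i=2 t=6 v=8: → [0,9); WM=2
i=3 t=9 v=3: → [9,18); WM=6
i=4 t=13 v=5: → [9,18); WM=6
i=5 t=15 v=5: → [9,18); WM=12; [0,9) fires=3
i=6 t=3 v=1: DROP (t<12-0); WM=12
i=7 t=15 v=9: → [9,18); WM=12
i=8 t=16 v=7: → [9,18); WM=12
i=9 t=27 v=7: → [27,36); WM=24; [9,18) fires=5
i=10 t=33 v=6: → [27,36); WM=24
i=11 t=46 v=2: → [45,54); WM=43; [27,36) fires=2
i=12 t=39 v=9: DROP (t<43-0); WM=43
i=13 t=23 v=4: DROP (t<43-0); WM=43
i=14 t=18 v=4: DROP (t<43-0); WM=43
i=15 t=48 v=3: → [45,54); WM=45
i=16 t=50 v=6: → [45,54); WM=45
i=17 t=49 v=3: → [45,54); WM=47

[0,9)=3 [9,18)=5 [27,36)=2 [45,54)=4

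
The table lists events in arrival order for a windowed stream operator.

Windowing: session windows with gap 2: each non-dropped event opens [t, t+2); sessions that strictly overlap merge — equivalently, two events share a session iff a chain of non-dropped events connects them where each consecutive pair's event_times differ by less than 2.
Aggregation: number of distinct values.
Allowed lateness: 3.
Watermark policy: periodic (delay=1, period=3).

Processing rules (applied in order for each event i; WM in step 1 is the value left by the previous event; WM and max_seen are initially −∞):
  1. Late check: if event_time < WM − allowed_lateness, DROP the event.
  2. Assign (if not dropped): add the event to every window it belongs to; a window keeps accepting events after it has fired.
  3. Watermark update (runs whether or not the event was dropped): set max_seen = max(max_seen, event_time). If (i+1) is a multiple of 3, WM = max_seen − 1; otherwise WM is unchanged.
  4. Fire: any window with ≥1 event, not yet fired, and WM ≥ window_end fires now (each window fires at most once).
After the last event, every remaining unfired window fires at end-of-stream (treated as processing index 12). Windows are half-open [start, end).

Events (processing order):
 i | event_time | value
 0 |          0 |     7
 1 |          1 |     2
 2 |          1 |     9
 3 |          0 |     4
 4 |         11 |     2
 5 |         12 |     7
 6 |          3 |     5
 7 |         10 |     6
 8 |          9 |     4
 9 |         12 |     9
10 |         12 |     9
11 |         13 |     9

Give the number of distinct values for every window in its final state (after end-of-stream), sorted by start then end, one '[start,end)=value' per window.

[0,3)=4 [9,15)=5

i=0 t=0 v=7: → [0,2); WM=−∞
i=1 t=1 v=2: → [0,3); WM=−∞
i=2 t=1 v=9: → [0,3); WM=0
i=3 t=0 v=4: → [0,3); WM=0
i=4 t=11 v=2: → [11,13); WM=0
i=5 t=12 v=7: → [11,14); WM=11
i=6 t=3 v=5: DROP (t<11-3); WM=11
i=7 t=10 v=6: → [10,14); WM=11
i=8 t=9 v=4: → [9,14); WM=11
i=9 t=12 v=9: → [9,14); WM=11
i=10 t=12 v=9: → [9,14); WM=11
i=11 t=13 v=9: → [9,15); WM=12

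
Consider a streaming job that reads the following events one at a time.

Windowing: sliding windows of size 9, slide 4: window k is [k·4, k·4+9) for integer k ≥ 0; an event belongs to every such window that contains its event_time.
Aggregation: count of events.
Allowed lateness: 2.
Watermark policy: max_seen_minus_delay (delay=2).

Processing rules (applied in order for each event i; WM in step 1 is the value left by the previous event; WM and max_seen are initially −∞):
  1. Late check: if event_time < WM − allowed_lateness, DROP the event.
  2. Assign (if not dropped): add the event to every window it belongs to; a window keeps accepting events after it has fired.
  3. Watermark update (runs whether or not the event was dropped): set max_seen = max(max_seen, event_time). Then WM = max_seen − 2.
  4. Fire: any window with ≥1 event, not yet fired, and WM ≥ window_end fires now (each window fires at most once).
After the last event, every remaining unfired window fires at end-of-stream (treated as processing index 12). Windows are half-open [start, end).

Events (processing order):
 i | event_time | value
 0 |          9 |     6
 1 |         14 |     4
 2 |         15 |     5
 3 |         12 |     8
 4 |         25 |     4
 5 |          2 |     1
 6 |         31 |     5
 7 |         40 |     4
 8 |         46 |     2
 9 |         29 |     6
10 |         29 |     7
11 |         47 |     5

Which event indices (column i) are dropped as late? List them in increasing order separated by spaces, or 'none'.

5 9 10

i=0 t=9 v=6: → [8,17),[4,13); WM=7
i=1 t=14 v=4: → [12,21),[8,17); WM=12
i=2 t=15 v=5: → [12,21),[8,17); WM=13; [4,13) fires=1
i=3 t=12 v=8: → [12,21),[8,17),[4,13); WM=13
i=4 t=25 v=4: → [24,33),[20,29); WM=23; [8,17) fires=4 [12,21) fires=3
i=5 t=2 v=1: DROP (t<23-2); WM=23
i=6 t=31 v=5: → [28,37),[24,33); WM=29; [20,29) fires=1
i=7 t=40 v=4: → [40,49),[36,45),[32,41); WM=38; [24,33) fires=2 [28,37) fires=1
i=8 t=46 v=2: → [44,53),[40,49); WM=44; [32,41) fires=1
i=9 t=29 v=6: DROP (t<44-2); WM=44
i=10 t=29 v=7: DROP (t<44-2); WM=44
i=11 t=47 v=5: → [44,53),[40,49); WM=45; [36,45) fires=1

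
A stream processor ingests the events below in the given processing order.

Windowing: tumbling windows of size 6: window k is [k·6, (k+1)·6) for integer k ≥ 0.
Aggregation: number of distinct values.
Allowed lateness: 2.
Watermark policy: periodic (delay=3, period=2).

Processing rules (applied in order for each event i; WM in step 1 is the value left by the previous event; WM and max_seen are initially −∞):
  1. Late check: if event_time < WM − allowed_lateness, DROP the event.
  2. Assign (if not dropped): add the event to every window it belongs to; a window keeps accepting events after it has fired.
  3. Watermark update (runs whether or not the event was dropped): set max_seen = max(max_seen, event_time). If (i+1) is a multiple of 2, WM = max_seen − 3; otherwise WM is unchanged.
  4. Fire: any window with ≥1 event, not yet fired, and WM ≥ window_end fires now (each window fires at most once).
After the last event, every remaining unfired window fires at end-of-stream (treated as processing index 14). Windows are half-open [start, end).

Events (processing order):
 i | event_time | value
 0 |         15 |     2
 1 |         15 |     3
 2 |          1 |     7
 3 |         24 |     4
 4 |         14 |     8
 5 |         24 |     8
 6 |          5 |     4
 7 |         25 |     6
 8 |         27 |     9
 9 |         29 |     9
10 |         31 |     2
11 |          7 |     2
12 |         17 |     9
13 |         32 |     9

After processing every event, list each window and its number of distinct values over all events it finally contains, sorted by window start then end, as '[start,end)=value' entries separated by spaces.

[12,18)=2 [24,30)=4 [30,36)=2

i=0 t=15 v=2: → [12,18); WM=−∞
i=1 t=15 v=3: → [12,18); WM=12
i=2 t=1 v=7: DROP (t<12-2); WM=12
i=3 t=24 v=4: → [24,30); WM=21; [12,18) fires=2
i=4 t=14 v=8: DROP (t<21-2); WM=21
i=5 t=24 v=8: → [24,30); WM=21
i=6 t=5 v=4: DROP (t<21-2); WM=21
i=7 t=25 v=6: → [24,30); WM=22
i=8 t=27 v=9: → [24,30); WM=22
i=9 t=29 v=9: → [24,30); WM=26
i=10 t=31 v=2: → [30,36); WM=26
i=11 t=7 v=2: DROP (t<26-2); WM=28
i=12 t=17 v=9: DROP (t<28-2); WM=28
i=13 t=32 v=9: → [30,36); WM=29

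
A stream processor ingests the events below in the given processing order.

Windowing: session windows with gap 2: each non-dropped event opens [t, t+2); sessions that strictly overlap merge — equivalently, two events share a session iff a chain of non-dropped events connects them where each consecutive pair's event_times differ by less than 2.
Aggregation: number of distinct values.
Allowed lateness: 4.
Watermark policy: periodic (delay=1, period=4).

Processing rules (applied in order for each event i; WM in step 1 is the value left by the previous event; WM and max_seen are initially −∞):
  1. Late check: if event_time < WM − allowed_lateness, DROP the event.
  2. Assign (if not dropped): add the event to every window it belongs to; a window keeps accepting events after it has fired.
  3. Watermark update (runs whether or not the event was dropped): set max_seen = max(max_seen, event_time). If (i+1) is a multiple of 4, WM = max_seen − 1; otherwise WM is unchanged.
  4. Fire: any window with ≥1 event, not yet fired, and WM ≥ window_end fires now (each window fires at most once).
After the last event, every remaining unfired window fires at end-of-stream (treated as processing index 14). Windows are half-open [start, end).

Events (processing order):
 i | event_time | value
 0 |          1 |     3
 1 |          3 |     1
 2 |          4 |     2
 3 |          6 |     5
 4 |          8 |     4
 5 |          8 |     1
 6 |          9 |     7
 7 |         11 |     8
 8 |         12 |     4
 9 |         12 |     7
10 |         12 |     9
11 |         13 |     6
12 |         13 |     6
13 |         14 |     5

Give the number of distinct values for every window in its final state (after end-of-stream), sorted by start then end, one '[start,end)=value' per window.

[1,3)=1 [3,6)=2 [6,8)=1 [8,11)=3 [11,16)=6

i=0 t=1 v=3: → [1,3); WM=−∞
i=1 t=3 v=1: → [3,5); WM=−∞
i=2 t=4 v=2: → [3,6); WM=−∞
i=3 t=6 v=5: → [6,8); WM=5
i=4 t=8 v=4: → [8,10); WM=5
i=5 t=8 v=1: → [8,10); WM=5
i=6 t=9 v=7: → [8,11); WM=5
i=7 t=11 v=8: → [11,13); WM=10
i=8 t=12 v=4: → [11,14); WM=10
i=9 t=12 v=7: → [11,14); WM=10
i=10 t=12 v=9: → [11,14); WM=10
i=11 t=13 v=6: → [11,15); WM=12
i=12 t=13 v=6: → [11,15); WM=12
i=13 t=14 v=5: → [11,16); WM=12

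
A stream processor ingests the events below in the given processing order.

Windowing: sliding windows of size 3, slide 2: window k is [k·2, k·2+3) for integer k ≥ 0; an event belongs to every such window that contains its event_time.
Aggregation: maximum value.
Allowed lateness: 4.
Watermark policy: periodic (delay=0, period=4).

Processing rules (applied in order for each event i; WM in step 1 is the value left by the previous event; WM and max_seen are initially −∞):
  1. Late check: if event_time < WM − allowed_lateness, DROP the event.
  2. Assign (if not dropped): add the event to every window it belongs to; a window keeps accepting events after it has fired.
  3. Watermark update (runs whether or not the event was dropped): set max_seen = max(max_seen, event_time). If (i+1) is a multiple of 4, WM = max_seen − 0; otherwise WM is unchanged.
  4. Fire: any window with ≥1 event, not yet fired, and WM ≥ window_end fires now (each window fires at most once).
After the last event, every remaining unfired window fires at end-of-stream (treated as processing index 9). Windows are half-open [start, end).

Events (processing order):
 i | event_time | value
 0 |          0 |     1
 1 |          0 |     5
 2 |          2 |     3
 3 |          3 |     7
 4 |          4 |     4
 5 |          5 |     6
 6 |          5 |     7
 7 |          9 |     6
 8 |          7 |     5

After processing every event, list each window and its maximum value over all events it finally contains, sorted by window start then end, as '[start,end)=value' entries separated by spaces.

[0,3)=5 [2,5)=7 [4,7)=7 [6,9)=5 [8,11)=6

i=0 t=0 v=1: → [0,3); WM=−∞
i=1 t=0 v=5: → [0,3); WM=−∞
i=2 t=2 v=3: → [2,5),[0,3); WM=−∞
i=3 t=3 v=7: → [2,5); WM=3; [0,3) fires=5
i=4 t=4 v=4: → [4,7),[2,5); WM=3
i=5 t=5 v=6: → [4,7); WM=3
i=6 t=5 v=7: → [4,7); WM=3
i=7 t=9 v=6: → [8,11); WM=9; [2,5) fires=7 [4,7) fires=7
i=8 t=7 v=5: → [6,9); WM=9; [6,9) fires=5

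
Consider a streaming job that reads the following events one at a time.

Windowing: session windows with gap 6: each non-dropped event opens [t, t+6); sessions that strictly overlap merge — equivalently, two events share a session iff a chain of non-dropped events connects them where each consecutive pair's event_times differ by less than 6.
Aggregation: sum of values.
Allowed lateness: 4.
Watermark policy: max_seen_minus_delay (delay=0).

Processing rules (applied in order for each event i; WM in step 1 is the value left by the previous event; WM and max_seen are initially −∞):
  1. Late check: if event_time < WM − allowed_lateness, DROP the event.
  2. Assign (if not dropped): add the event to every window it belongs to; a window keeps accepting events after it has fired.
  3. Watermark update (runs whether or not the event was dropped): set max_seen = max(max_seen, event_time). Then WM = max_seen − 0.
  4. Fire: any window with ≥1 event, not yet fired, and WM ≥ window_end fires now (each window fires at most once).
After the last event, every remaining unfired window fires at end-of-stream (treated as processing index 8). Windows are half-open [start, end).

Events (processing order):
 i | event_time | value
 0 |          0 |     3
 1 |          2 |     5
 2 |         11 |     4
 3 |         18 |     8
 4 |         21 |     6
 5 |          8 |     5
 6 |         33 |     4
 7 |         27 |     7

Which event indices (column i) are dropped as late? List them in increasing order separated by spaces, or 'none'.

5 7

i=0 t=0 v=3: → [0,6); WM=0
i=1 t=2 v=5: → [0,8); WM=2
i=2 t=11 v=4: → [11,17); WM=11
i=3 t=18 v=8: → [18,24); WM=18
i=4 t=21 v=6: → [18,27); WM=21
i=5 t=8 v=5: DROP (t<21-4); WM=21
i=6 t=33 v=4: → [33,39); WM=33
i=7 t=27 v=7: DROP (t<33-4); WM=33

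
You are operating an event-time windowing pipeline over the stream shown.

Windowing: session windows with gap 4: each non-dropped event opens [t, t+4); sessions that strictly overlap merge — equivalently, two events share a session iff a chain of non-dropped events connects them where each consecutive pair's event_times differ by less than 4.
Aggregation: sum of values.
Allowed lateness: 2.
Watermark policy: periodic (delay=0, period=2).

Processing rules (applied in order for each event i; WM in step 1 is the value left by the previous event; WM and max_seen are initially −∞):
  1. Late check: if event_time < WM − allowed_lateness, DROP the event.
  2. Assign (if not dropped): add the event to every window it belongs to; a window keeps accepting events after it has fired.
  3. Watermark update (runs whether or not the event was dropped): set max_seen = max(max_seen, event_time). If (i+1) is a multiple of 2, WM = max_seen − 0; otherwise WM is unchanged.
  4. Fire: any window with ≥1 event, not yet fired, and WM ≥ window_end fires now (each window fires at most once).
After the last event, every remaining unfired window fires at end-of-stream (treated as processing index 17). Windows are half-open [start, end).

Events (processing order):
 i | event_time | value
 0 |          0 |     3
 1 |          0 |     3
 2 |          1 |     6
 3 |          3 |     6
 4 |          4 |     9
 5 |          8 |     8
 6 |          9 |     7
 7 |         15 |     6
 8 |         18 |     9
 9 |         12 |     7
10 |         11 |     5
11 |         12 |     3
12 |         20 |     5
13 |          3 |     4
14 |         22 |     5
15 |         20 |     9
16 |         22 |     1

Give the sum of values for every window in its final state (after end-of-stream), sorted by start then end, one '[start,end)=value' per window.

[0,8)=27 [8,13)=15 [15,26)=35

i=0 t=0 v=3: → [0,4); WM=−∞
i=1 t=0 v=3: → [0,4); WM=0
i=2 t=1 v=6: → [0,5); WM=0
i=3 t=3 v=6: → [0,7); WM=3
i=4 t=4 v=9: → [0,8); WM=3
i=5 t=8 v=8: → [8,12); WM=8
i=6 t=9 v=7: → [8,13); WM=8
i=7 t=15 v=6: → [15,19); WM=15
i=8 t=18 v=9: → [15,22); WM=15
i=9 t=12 v=7: DROP (t<15-2); WM=18
i=10 t=11 v=5: DROP (t<18-2); WM=18
i=11 t=12 v=3: DROP (t<18-2); WM=18
i=12 t=20 v=5: → [15,24); WM=18
i=13 t=3 v=4: DROP (t<18-2); WM=20
i=14 t=22 v=5: → [15,26); WM=20
i=15 t=20 v=9: → [15,26); WM=22
i=16 t=22 v=1: → [15,26); WM=22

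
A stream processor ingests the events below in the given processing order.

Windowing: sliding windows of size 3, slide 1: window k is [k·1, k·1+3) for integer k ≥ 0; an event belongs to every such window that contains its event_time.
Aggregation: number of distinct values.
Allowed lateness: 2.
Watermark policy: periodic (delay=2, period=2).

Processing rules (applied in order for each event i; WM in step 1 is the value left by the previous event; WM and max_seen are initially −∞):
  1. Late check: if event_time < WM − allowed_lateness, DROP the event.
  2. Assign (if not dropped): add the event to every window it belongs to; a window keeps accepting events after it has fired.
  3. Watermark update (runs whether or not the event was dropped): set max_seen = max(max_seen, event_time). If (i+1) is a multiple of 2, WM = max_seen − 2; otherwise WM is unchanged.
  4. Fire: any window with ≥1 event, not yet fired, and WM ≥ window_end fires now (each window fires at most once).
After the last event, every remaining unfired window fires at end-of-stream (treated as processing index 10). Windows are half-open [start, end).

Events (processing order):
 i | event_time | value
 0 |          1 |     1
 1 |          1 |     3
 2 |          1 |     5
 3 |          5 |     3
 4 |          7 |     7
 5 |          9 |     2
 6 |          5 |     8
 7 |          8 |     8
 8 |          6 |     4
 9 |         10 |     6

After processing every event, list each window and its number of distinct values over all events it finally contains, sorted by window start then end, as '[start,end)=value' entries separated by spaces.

i=0 t=1 v=1: → [1,4),[0,3); WM=−∞
i=1 t=1 v=3: → [1,4),[0,3); WM=-1
i=2 t=1 v=5: → [1,4),[0,3); WM=-1
i=3 t=5 v=3: → [5,8),[4,7),[3,6); WM=3; [0,3) fires=3
i=4 t=7 v=7: → [7,10),[6,9),[5,8); WM=3
i=5 t=9 v=2: → [9,12),[8,11),[7,10); WM=7; [1,4) fires=3 [3,6) fires=1 [4,7) fires=1
i=6 t=5 v=8: → [5,8),[4,7),[3,6); WM=7
i=7 t=8 v=8: → [8,11),[7,10),[6,9); WM=7
i=8 t=6 v=4: → [6,9),[5,8),[4,7); WM=7
i=9 t=10 v=6: → [10,13),[9,12),[8,11); WM=8; [5,8) fires=4

[0,3)=3 [1,4)=3 [3,6)=2 [4,7)=3 [5,8)=4 [6,9)=3 [7,10)=3 [8,11)=3 [9,12)=2 [10,13)=1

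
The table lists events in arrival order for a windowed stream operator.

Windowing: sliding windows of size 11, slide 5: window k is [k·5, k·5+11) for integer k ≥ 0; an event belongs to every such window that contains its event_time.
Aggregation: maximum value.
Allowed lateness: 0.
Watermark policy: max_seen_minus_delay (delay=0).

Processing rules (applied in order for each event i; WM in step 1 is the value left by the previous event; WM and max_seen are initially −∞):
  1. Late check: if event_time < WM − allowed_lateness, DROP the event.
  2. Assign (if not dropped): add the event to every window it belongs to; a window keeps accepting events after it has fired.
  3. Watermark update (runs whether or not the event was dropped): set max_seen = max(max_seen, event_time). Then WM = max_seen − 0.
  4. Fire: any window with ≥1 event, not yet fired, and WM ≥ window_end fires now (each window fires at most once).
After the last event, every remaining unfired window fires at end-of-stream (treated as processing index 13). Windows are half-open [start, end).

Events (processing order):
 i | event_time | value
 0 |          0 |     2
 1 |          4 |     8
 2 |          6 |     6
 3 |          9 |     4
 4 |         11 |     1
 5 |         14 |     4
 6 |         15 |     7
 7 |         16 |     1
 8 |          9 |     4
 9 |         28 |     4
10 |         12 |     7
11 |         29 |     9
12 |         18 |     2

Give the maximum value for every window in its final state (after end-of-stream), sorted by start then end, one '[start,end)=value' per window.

i=0 t=0 v=2: → [0,11); WM=0
i=1 t=4 v=8: → [0,11); WM=4
i=2 t=6 v=6: → [5,16),[0,11); WM=6
i=3 t=9 v=4: → [5,16),[0,11); WM=9
i=4 t=11 v=1: → [10,21),[5,16); WM=11; [0,11) fires=8
i=5 t=14 v=4: → [10,21),[5,16); WM=14
i=6 t=15 v=7: → [15,26),[10,21),[5,16); WM=15
i=7 t=16 v=1: → [15,26),[10,21); WM=16; [5,16) fires=7
i=8 t=9 v=4: DROP (t<16-0); WM=16
i=9 t=28 v=4: → [25,36),[20,31); WM=28; [10,21) fires=7 [15,26) fires=7
i=10 t=12 v=7: DROP (t<28-0); WM=28
i=11 t=29 v=9: → [25,36),[20,31); WM=29
i=12 t=18 v=2: DROP (t<29-0); WM=29

[0,11)=8 [5,16)=7 [10,21)=7 [15,26)=7 [20,31)=9 [25,36)=9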